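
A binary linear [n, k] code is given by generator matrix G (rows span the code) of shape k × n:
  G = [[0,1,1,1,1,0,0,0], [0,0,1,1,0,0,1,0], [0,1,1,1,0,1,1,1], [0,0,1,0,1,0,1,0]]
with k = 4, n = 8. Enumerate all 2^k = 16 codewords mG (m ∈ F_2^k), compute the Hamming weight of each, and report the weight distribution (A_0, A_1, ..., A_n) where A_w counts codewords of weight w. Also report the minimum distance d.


Weight distribution: A_0 = 1, A_2 = 2, A_3 = 6, A_4 = 3, A_5 = 2, A_6 = 2. Minimum distance d = 2.

Enumerate all 2^4 = 16 messages m ∈ F_2^4.
For each, compute codeword c = mG in F_2^8, then tally its weight.
  m = 0000 → c = 00000000, weight = 0.
  m = 1000 → c = 01111000, weight = 4.
  m = 0100 → c = 00110010, weight = 3.
  m = 1100 → c = 01001010, weight = 3.
  m = 0010 → c = 01110111, weight = 6.
  m = 1010 → c = 00001111, weight = 4.
  m = 0110 → c = 01000101, weight = 3.
  m = 1110 → c = 00111101, weight = 5.
  m = 0001 → c = 00101010, weight = 3.
  m = 1001 → c = 01010010, weight = 3.
  m = 0101 → c = 00011000, weight = 2.
  m = 1101 → c = 01100000, weight = 2.
  m = 0011 → c = 01011101, weight = 5.
  m = 1011 → c = 00100101, weight = 3.
  m = 0111 → c = 01101111, weight = 6.
  m = 1111 → c = 00010111, weight = 4.
Tally weights:
  weight 0: 1 codewords.
  weight 2: 2 codewords.
  weight 3: 6 codewords.
  weight 4: 3 codewords.
  weight 5: 2 codewords.
  weight 6: 2 codewords.
Minimum distance d = smallest w > 0 with A_w > 0 = 2.
Sanity: Σ A_w = 16 = 2^4 = 16 ✓.


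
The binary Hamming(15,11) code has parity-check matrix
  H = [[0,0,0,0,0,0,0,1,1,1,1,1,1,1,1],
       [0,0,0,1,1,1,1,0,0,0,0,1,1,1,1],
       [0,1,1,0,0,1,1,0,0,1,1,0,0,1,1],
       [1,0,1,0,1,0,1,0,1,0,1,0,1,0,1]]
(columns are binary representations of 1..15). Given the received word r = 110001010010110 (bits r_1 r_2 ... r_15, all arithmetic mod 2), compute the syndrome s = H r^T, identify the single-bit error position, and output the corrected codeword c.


s = (0, 1, 0, 1)^T, error position = 5, corrected codeword c = 110011010010110

Compute s = H r^T mod 2 one row at a time:
  s_1 = 1 + 0 + 0 + 1 + 0 + 1 + 1 + 0 = 4 ≡ 0 (mod 2).
  s_2 = 0 + 0 + 1 + 0 + 0 + 1 + 1 + 0 = 3 ≡ 1 (mod 2).
  s_3 = 1 + 0 + 1 + 0 + 0 + 1 + 1 + 0 = 4 ≡ 0 (mod 2).
  s_4 = 1 + 0 + 0 + 0 + 0 + 1 + 1 + 0 = 3 ≡ 1 (mod 2).
s = (0, 1, 0, 1)^T — this equals column 5 of H (binary 0101), so error is at position 5.
Correct: flip bit 5 of r = 110001010010110 to get c = 110011010010110.


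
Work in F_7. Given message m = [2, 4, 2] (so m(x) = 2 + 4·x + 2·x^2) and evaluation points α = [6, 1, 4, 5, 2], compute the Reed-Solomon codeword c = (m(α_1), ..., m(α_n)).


c = [0, 1, 1, 2, 4]

Message polynomial: m(x) = 2 + 4·x + 2·x^2 (mod 7).
For each evaluation point α_i, compute m(α_i) mod 7:
  α_1 = 6: Horner steps 2 → 2 → 0, so m(6) = 0.
  α_2 = 1: Horner steps 2 → 6 → 1, so m(1) = 1.
  α_3 = 4: Horner steps 2 → 5 → 1, so m(4) = 1.
  α_4 = 5: Horner steps 2 → 0 → 2, so m(5) = 2.
  α_5 = 2: Horner steps 2 → 1 → 4, so m(2) = 4.
Codeword c = [0, 1, 1, 2, 4] ∈ F_7^5.


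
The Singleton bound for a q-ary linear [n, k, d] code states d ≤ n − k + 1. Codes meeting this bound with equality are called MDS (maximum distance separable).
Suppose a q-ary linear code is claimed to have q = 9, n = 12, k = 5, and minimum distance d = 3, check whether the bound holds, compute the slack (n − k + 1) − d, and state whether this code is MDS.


Singleton RHS = n − k + 1 = 8, slack = 5, bound satisfied, not MDS.

Singleton bound: d ≤ n − k + 1.
Here n = 12, k = 5, so n − k + 1 = 8.
Given d = 3, check d ≤ 8: YES.
Slack = (n − k + 1) − d = 5.
The code is NOT MDS (slack = 5 > 0).
Description: the claimed parameters are [12, 5, 3]_9; such a code would be non-MDS.


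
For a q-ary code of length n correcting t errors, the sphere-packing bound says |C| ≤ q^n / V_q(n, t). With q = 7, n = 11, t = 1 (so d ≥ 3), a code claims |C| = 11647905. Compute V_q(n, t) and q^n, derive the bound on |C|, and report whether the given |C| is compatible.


V_q(n, t) = 67, q^n = 1977326743, Hamming bound = 29512339, |C| = 11647905 ≤ bound (satisfied).

Step 1: Compute V_q(n, t) = Σ_{j=0}^1 C(n, j) (q−1)^j.
  j = 0: C(11,0)·(6)^0 = 1·1 = 1.
  j = 1: C(11,1)·(6)^1 = 11·6 = 66.
  V_q(n, t) = 1 + 66 = 67.
Step 2: q^n = 7^11 = 1977326743.
Step 3: Hamming bound ⌊q^n / V_q(n,t)⌋ = ⌊1977326743/67⌋ = 29512339.
Step 4: Compare |C| = 11647905 to 29512339: satisfied.
The claimed |C| lies below the Hamming bound.


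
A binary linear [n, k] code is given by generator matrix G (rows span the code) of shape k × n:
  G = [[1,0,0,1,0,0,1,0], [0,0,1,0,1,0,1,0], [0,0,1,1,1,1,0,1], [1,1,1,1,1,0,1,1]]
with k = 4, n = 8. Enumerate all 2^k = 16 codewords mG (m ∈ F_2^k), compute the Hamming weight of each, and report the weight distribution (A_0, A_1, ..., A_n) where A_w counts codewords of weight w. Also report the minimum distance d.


Weight distribution: A_0 = 1, A_3 = 5, A_4 = 5, A_5 = 2, A_6 = 2, A_7 = 1. Minimum distance d = 3.

Enumerate all 2^4 = 16 messages m ∈ F_2^4.
For each, compute codeword c = mG in F_2^8, then tally its weight.
  m = 0000 → c = 00000000, weight = 0.
  m = 1000 → c = 10010010, weight = 3.
  m = 0100 → c = 00101010, weight = 3.
  m = 1100 → c = 10111000, weight = 4.
  m = 0010 → c = 00111101, weight = 5.
  m = 1010 → c = 10101111, weight = 6.
  m = 0110 → c = 00010111, weight = 4.
  m = 1110 → c = 10000101, weight = 3.
  m = 0001 → c = 11111011, weight = 7.
  m = 1001 → c = 01101001, weight = 4.
  m = 0101 → c = 11010001, weight = 4.
  m = 1101 → c = 01000011, weight = 3.
  m = 0011 → c = 11000110, weight = 4.
  m = 1011 → c = 01010100, weight = 3.
  m = 0111 → c = 11101100, weight = 5.
  m = 1111 → c = 01111110, weight = 6.
Tally weights:
  weight 0: 1 codewords.
  weight 3: 5 codewords.
  weight 4: 5 codewords.
  weight 5: 2 codewords.
  weight 6: 2 codewords.
  weight 7: 1 codewords.
Minimum distance d = smallest w > 0 with A_w > 0 = 3.
Sanity: Σ A_w = 16 = 2^4 = 16 ✓.


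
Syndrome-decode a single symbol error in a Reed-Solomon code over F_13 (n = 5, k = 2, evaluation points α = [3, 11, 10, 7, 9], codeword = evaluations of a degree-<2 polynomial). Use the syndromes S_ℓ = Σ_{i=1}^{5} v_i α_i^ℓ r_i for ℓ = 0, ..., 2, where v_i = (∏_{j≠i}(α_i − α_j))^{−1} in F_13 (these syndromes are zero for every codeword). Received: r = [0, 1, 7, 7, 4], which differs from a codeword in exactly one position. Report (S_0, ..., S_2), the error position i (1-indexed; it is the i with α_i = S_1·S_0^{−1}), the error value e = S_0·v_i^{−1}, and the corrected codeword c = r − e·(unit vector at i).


S = (10, 9, 12), error at position 3, error magnitude e = 11, c = [0, 1, 9, 7, 4].

Step 1: column multipliers v_i = (∏_{j≠i}(α_i − α_j))^{−1} mod 13.
  i = 1 (α = 3): (3−11)(3−10)(3−7)(3−9) = (−8)·(−7)·(−4)·(−6) = 1344 ≡ 5, so v_1 = 5^{−1} = 8 (mod 13).
  i = 2 (α = 11): (11−3)(11−10)(11−7)(11−9) = 8·1·4·2 = 64 ≡ 12, so v_2 = 12^{−1} = 12 (mod 13).
  i = 3 (α = 10): (10−3)(10−11)(10−7)(10−9) = 7·(−1)·3·1 = −21 ≡ 5, so v_3 = 5^{−1} = 8 (mod 13).
  i = 4 (α = 7): (7−3)(7−11)(7−10)(7−9) = 4·(−4)·(−3)·(−2) = −96 ≡ 8, so v_4 = 8^{−1} = 5 (mod 13).
  i = 5 (α = 9): (9−3)(9−11)(9−10)(9−7) = 6·(−2)·(−1)·2 = 24 ≡ 11, so v_5 = 11^{−1} = 6 (mod 13).
  v = [8, 12, 8, 5, 6].
Step 2: syndromes of r = [0, 1, 7, 7, 4] (all sums mod 13).
  S_0 = Σ v_i r_i = 8·0 + 12·1 + 8·7 + 5·7 + 6·4 = 127 ≡ 10.
  S_1 = Σ v_i α_i r_i = 8·3·0 + 12·11·1 + 8·10·7 + 5·7·7 + 6·9·4 = 1153 ≡ 9.
  α_i^2 mod 13 = [9, 4, 9, 10, 3].
  S_2 = Σ v_i α_i^2 r_i = 8·9·0 + 12·4·1 + 8·9·7 + 5·10·7 + 6·3·4 = 974 ≡ 12.
  S = (10, 9, 12) ≠ 0, so r is not a codeword (an error is present).
Step 3: locate the error. For a single error e at position i, S_ℓ = v_i·e·α_i^ℓ, so α_err = S_1/S_0.
  S_0^{−1} = 10^{−1} = 4 (mod 13), so α_err = 9·4 = 36 ≡ 10 = α_3. Error position i = 3.
  Consistency check: S_2/S_1 = 12·3 = 36 ≡ 10 = α_err ✓ (single-error assumption holds).
Step 4: error magnitude e = S_0/v_3 = S_0·∏_{j≠3}(α_3 − α_j) = 10·5 = 50 ≡ 11 (mod 13).
Step 5: correct position 3: c_3 = r_3 − e = 7 − 11 ≡ 9 (mod 13). Hence c = [0, 1, 9, 7, 4].
  Check: interpolating c through the α_i gives m(x) = 11 + 5·x (degree < 2) with m(α_i) = c_i for every i, so c is indeed a codeword.


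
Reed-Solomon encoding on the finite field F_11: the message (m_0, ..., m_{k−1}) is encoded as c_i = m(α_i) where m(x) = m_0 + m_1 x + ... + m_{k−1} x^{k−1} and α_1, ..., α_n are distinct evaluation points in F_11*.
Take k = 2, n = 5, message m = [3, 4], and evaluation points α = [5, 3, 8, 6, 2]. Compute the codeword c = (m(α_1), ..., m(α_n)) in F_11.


c = [1, 4, 2, 5, 0]

Message polynomial: m(x) = 3 + 4·x (mod 11).
For each evaluation point α_i, compute m(α_i) mod 11:
  α_1 = 5: Horner steps 4 → 1, so m(5) = 1.
  α_2 = 3: Horner steps 4 → 4, so m(3) = 4.
  α_3 = 8: Horner steps 4 → 2, so m(8) = 2.
  α_4 = 6: Horner steps 4 → 5, so m(6) = 5.
  α_5 = 2: Horner steps 4 → 0, so m(2) = 0.
Codeword c = [1, 4, 2, 5, 0] ∈ F_11^5.


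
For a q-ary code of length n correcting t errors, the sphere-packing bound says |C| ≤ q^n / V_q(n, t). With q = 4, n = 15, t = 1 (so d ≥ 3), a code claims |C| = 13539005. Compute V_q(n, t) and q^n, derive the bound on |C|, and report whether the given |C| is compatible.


V_q(n, t) = 46, q^n = 1073741824, Hamming bound = 23342213, |C| = 13539005 ≤ bound (satisfied).

Step 1: Compute V_q(n, t) = Σ_{j=0}^1 C(n, j) (q−1)^j.
  j = 0: C(15,0)·(3)^0 = 1·1 = 1.
  j = 1: C(15,1)·(3)^1 = 15·3 = 45.
  V_q(n, t) = 1 + 45 = 46.
Step 2: q^n = 4^15 = 1073741824.
Step 3: Hamming bound ⌊q^n / V_q(n,t)⌋ = ⌊1073741824/46⌋ = 23342213.
Step 4: Compare |C| = 13539005 to 23342213: satisfied.
The claimed |C| lies below the Hamming bound.


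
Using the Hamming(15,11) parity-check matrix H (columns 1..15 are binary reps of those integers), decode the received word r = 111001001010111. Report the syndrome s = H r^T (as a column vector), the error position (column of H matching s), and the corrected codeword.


s = (1, 0, 0, 0)^T, error position = 8, corrected codeword c = 111001011010111

Compute s = H r^T mod 2 one row at a time:
  s_1 = 0 + 1 + 0 + 1 + 0 + 1 + 1 + 1 = 5 ≡ 1 (mod 2).
  s_2 = 0 + 0 + 1 + 0 + 0 + 1 + 1 + 1 = 4 ≡ 0 (mod 2).
  s_3 = 1 + 1 + 1 + 0 + 0 + 1 + 1 + 1 = 6 ≡ 0 (mod 2).
  s_4 = 1 + 1 + 0 + 0 + 1 + 1 + 1 + 1 = 6 ≡ 0 (mod 2).
s = (1, 0, 0, 0)^T — this equals column 8 of H (binary 1000), so error is at position 8.
Correct: flip bit 8 of r = 111001001010111 to get c = 111001011010111.


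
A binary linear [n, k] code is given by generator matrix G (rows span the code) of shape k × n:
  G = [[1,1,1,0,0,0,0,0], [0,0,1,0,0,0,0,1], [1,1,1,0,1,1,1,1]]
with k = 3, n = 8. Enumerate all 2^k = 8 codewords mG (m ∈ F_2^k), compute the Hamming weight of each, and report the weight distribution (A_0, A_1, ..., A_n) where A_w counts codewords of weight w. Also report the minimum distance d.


Weight distribution: A_0 = 1, A_2 = 1, A_3 = 2, A_4 = 2, A_5 = 1, A_7 = 1. Minimum distance d = 2.

Enumerate all 2^3 = 8 messages m ∈ F_2^3.
For each, compute codeword c = mG in F_2^8, then tally its weight.
  m = 000 → c = 00000000, weight = 0.
  m = 100 → c = 11100000, weight = 3.
  m = 010 → c = 00100001, weight = 2.
  m = 110 → c = 11000001, weight = 3.
  m = 001 → c = 11101111, weight = 7.
  m = 101 → c = 00001111, weight = 4.
  m = 011 → c = 11001110, weight = 5.
  m = 111 → c = 00101110, weight = 4.
Tally weights:
  weight 0: 1 codewords.
  weight 2: 1 codewords.
  weight 3: 2 codewords.
  weight 4: 2 codewords.
  weight 5: 1 codewords.
  weight 7: 1 codewords.
Minimum distance d = smallest w > 0 with A_w > 0 = 2.
Sanity: Σ A_w = 8 = 2^3 = 8 ✓.


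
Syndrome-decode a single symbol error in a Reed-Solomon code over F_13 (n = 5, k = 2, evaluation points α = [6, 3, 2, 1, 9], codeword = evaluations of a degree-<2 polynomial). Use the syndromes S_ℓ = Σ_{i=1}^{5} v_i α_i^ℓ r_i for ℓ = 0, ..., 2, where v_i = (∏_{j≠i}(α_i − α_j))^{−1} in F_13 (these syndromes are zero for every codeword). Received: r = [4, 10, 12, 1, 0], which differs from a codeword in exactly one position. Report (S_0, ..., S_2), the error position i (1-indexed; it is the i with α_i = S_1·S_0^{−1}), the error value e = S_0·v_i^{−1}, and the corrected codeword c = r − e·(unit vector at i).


S = (4, 10, 12), error at position 5, error magnitude e = 2, c = [4, 10, 12, 1, 11].

Step 1: column multipliers v_i = (∏_{j≠i}(α_i − α_j))^{−1} mod 13.
  i = 1 (α = 6): (6−3)(6−2)(6−1)(6−9) = 3·4·5·(−3) = −180 ≡ 2, so v_1 = 2^{−1} = 7 (mod 13).
  i = 2 (α = 3): (3−6)(3−2)(3−1)(3−9) = (−3)·1·2·(−6) = 36 ≡ 10, so v_2 = 10^{−1} = 4 (mod 13).
  i = 3 (α = 2): (2−6)(2−3)(2−1)(2−9) = (−4)·(−1)·1·(−7) = −28 ≡ 11, so v_3 = 11^{−1} = 6 (mod 13).
  i = 4 (α = 1): (1−6)(1−3)(1−2)(1−9) = (−5)·(−2)·(−1)·(−8) = 80 ≡ 2, so v_4 = 2^{−1} = 7 (mod 13).
  i = 5 (α = 9): (9−6)(9−3)(9−2)(9−1) = 3·6·7·8 = 1008 ≡ 7, so v_5 = 7^{−1} = 2 (mod 13).
  v = [7, 4, 6, 7, 2].
Step 2: syndromes of r = [4, 10, 12, 1, 0] (all sums mod 13).
  S_0 = Σ v_i r_i = 7·4 + 4·10 + 6·12 + 7·1 + 2·0 = 147 ≡ 4.
  S_1 = Σ v_i α_i r_i = 7·6·4 + 4·3·10 + 6·2·12 + 7·1·1 + 2·9·0 = 439 ≡ 10.
  α_i^2 mod 13 = [10, 9, 4, 1, 3].
  S_2 = Σ v_i α_i^2 r_i = 7·10·4 + 4·9·10 + 6·4·12 + 7·1·1 + 2·3·0 = 935 ≡ 12.
  S = (4, 10, 12) ≠ 0, so r is not a codeword (an error is present).
Step 3: locate the error. For a single error e at position i, S_ℓ = v_i·e·α_i^ℓ, so α_err = S_1/S_0.
  S_0^{−1} = 4^{−1} = 10 (mod 13), so α_err = 10·10 = 100 ≡ 9 = α_5. Error position i = 5.
  Consistency check: S_2/S_1 = 12·4 = 48 ≡ 9 = α_err ✓ (single-error assumption holds).
Step 4: error magnitude e = S_0/v_5 = S_0·∏_{j≠5}(α_5 − α_j) = 4·7 = 28 ≡ 2 (mod 13).
Step 5: correct position 5: c_5 = r_5 − e = 0 − 2 ≡ 11 (mod 13). Hence c = [4, 10, 12, 1, 11].
  Check: interpolating c through the α_i gives m(x) = 3 + 11·x (degree < 2) with m(α_i) = c_i for every i, so c is indeed a codeword.


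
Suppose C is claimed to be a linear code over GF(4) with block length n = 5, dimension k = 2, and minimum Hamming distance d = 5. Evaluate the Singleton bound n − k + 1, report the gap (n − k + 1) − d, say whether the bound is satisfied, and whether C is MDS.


Singleton RHS = n − k + 1 = 4, slack = -1, bound violated (no such code; not MDS).

Singleton bound: d ≤ n − k + 1.
Here n = 5, k = 2, so n − k + 1 = 4.
Given d = 5, check d ≤ 4: NO.
Slack = (n − k + 1) − d = -1.
The slack is negative: d = 5 exceeds n − k + 1 = 4 by 1, so the Singleton bound is violated and no linear [5, 2, 5]_4 code can exist. In particular it is not MDS (MDS requires d = n − k + 1 exactly).
Description: the claimed parameters are [5, 2, 5]_4; such a code would be impossible (violates the Singleton bound).


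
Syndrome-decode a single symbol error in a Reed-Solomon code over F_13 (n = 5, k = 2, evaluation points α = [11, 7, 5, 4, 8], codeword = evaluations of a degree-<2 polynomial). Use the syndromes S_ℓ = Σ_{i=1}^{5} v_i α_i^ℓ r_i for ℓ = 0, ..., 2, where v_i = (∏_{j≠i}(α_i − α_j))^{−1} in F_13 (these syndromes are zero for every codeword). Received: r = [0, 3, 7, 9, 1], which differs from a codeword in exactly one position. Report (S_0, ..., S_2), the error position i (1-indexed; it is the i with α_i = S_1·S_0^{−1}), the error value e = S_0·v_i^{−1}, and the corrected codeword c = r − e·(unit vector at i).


S = (7, 12, 2), error at position 1, error magnitude e = 5, c = [8, 3, 7, 9, 1].

Step 1: column multipliers v_i = (∏_{j≠i}(α_i − α_j))^{−1} mod 13.
  i = 1 (α = 11): (11−7)(11−5)(11−4)(11−8) = 4·6·7·3 = 504 ≡ 10, so v_1 = 10^{−1} = 4 (mod 13).
  i = 2 (α = 7): (7−11)(7−5)(7−4)(7−8) = (−4)·2·3·(−1) = 24 ≡ 11, so v_2 = 11^{−1} = 6 (mod 13).
  i = 3 (α = 5): (5−11)(5−7)(5−4)(5−8) = (−6)·(−2)·1·(−3) = −36 ≡ 3, so v_3 = 3^{−1} = 9 (mod 13).
  i = 4 (α = 4): (4−11)(4−7)(4−5)(4−8) = (−7)·(−3)·(−1)·(−4) = 84 ≡ 6, so v_4 = 6^{−1} = 11 (mod 13).
  i = 5 (α = 8): (8−11)(8−7)(8−5)(8−4) = (−3)·1·3·4 = −36 ≡ 3, so v_5 = 3^{−1} = 9 (mod 13).
  v = [4, 6, 9, 11, 9].
Step 2: syndromes of r = [0, 3, 7, 9, 1] (all sums mod 13).
  S_0 = Σ v_i r_i = 4·0 + 6·3 + 9·7 + 11·9 + 9·1 = 189 ≡ 7.
  S_1 = Σ v_i α_i r_i = 4·11·0 + 6·7·3 + 9·5·7 + 11·4·9 + 9·8·1 = 909 ≡ 12.
  α_i^2 mod 13 = [4, 10, 12, 3, 12].
  S_2 = Σ v_i α_i^2 r_i = 4·4·0 + 6·10·3 + 9·12·7 + 11·3·9 + 9·12·1 = 1341 ≡ 2.
  S = (7, 12, 2) ≠ 0, so r is not a codeword (an error is present).
Step 3: locate the error. For a single error e at position i, S_ℓ = v_i·e·α_i^ℓ, so α_err = S_1/S_0.
  S_0^{−1} = 7^{−1} = 2 (mod 13), so α_err = 12·2 = 24 ≡ 11 = α_1. Error position i = 1.
  Consistency check: S_2/S_1 = 2·12 = 24 ≡ 11 = α_err ✓ (single-error assumption holds).
Step 4: error magnitude e = S_0/v_1 = S_0·∏_{j≠1}(α_1 − α_j) = 7·10 = 70 ≡ 5 (mod 13).
Step 5: correct position 1: c_1 = r_1 − e = 0 − 5 ≡ 8 (mod 13). Hence c = [8, 3, 7, 9, 1].
  Check: interpolating c through the α_i gives m(x) = 4 + 11·x (degree < 2) with m(α_i) = c_i for every i, so c is indeed a codeword.


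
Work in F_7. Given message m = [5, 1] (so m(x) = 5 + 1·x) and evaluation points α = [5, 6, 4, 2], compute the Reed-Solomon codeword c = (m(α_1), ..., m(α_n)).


c = [3, 4, 2, 0]

Message polynomial: m(x) = 5 + 1·x (mod 7).
For each evaluation point α_i, compute m(α_i) mod 7:
  α_1 = 5: Horner steps 1 → 3, so m(5) = 3.
  α_2 = 6: Horner steps 1 → 4, so m(6) = 4.
  α_3 = 4: Horner steps 1 → 2, so m(4) = 2.
  α_4 = 2: Horner steps 1 → 0, so m(2) = 0.
Codeword c = [3, 4, 2, 0] ∈ F_7^4.


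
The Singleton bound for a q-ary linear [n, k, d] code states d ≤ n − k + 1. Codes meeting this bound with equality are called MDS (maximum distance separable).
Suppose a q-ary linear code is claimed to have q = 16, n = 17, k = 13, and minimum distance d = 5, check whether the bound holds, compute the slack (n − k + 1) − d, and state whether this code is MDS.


Singleton RHS = n − k + 1 = 5, slack = 0, bound satisfied, MDS.

Singleton bound: d ≤ n − k + 1.
Here n = 17, k = 13, so n − k + 1 = 5.
Given d = 5, check d ≤ 5: YES.
Slack = (n − k + 1) − d = 0.
The code is MDS (slack = 0).
Description: the claimed parameters are [17, 13, 5]_16; such a code would be MDS (meets Singleton bound).


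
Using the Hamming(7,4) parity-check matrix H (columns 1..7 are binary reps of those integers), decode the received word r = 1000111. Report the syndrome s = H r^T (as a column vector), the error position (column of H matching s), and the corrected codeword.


s = (1, 0, 1)^T, error position = 5, corrected codeword c = 1000011

Compute s = H r^T mod 2 one row at a time:
  s_1 = 0 + 1 + 1 + 1 = 3 ≡ 1 (mod 2).
  s_2 = 0 + 0 + 1 + 1 = 2 ≡ 0 (mod 2).
  s_3 = 1 + 0 + 1 + 1 = 3 ≡ 1 (mod 2).
s = (1, 0, 1)^T — this equals column 5 of H (binary 101), so error is at position 5.
Correct: flip bit 5 of r = 1000111 to get c = 1000011.


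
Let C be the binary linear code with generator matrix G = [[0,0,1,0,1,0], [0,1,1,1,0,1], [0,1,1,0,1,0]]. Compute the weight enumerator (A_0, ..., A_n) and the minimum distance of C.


Weight distribution: A_0 = 1, A_1 = 1, A_2 = 1, A_3 = 3, A_4 = 2. Minimum distance d = 1.

Enumerate all 2^3 = 8 messages m ∈ F_2^3.
For each, compute codeword c = mG in F_2^6, then tally its weight.
  m = 000 → c = 000000, weight = 0.
  m = 100 → c = 001010, weight = 2.
  m = 010 → c = 011101, weight = 4.
  m = 110 → c = 010111, weight = 4.
  m = 001 → c = 011010, weight = 3.
  m = 101 → c = 010000, weight = 1.
  m = 011 → c = 000111, weight = 3.
  m = 111 → c = 001101, weight = 3.
Tally weights:
  weight 0: 1 codewords.
  weight 1: 1 codewords.
  weight 2: 1 codewords.
  weight 3: 3 codewords.
  weight 4: 2 codewords.
Minimum distance d = smallest w > 0 with A_w > 0 = 1.
Sanity: Σ A_w = 8 = 2^3 = 8 ✓.


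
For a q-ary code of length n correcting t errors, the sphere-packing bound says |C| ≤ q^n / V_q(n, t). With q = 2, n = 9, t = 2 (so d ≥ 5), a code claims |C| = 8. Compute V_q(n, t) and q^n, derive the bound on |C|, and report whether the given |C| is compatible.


V_q(n, t) = 46, q^n = 512, Hamming bound = 11, |C| = 8 ≤ bound (satisfied).

Step 1: Compute V_q(n, t) = Σ_{j=0}^2 C(n, j) (q−1)^j.
  j = 0: C(9,0)·(1)^0 = 1·1 = 1.
  j = 1: C(9,1)·(1)^1 = 9·1 = 9.
  j = 2: C(9,2)·(1)^2 = 36·1 = 36.
  V_q(n, t) = 1 + 9 + 36 = 46.
Step 2: q^n = 2^9 = 512.
Step 3: Hamming bound ⌊q^n / V_q(n,t)⌋ = ⌊512/46⌋ = 11.
Step 4: Compare |C| = 8 to 11: satisfied.
The claimed |C| lies below the Hamming bound.


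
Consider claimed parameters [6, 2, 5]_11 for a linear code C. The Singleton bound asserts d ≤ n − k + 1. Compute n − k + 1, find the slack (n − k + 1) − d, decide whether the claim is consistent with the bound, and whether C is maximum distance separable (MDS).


Singleton RHS = n − k + 1 = 5, slack = 0, bound satisfied, MDS.

Singleton bound: d ≤ n − k + 1.
Here n = 6, k = 2, so n − k + 1 = 5.
Given d = 5, check d ≤ 5: YES.
Slack = (n − k + 1) − d = 0.
The code is MDS (slack = 0).
Description: the claimed parameters are [6, 2, 5]_11; such a code would be MDS (meets Singleton bound).


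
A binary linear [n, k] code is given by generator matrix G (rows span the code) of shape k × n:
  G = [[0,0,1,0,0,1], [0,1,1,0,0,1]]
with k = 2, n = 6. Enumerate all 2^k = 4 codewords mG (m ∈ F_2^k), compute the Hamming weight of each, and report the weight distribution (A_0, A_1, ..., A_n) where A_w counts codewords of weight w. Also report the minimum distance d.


Weight distribution: A_0 = 1, A_1 = 1, A_2 = 1, A_3 = 1. Minimum distance d = 1.

Enumerate all 2^2 = 4 messages m ∈ F_2^2.
For each, compute codeword c = mG in F_2^6, then tally its weight.
  m = 00 → c = 000000, weight = 0.
  m = 10 → c = 001001, weight = 2.
  m = 01 → c = 011001, weight = 3.
  m = 11 → c = 010000, weight = 1.
Tally weights:
  weight 0: 1 codewords.
  weight 1: 1 codewords.
  weight 2: 1 codewords.
  weight 3: 1 codewords.
Minimum distance d = smallest w > 0 with A_w > 0 = 1.
Sanity: Σ A_w = 4 = 2^2 = 4 ✓.


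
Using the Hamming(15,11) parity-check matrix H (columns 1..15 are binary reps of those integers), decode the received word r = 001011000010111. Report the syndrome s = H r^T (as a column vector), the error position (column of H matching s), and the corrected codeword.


s = (0, 1, 1, 1)^T, error position = 7, corrected codeword c = 001011100010111

Compute s = H r^T mod 2 one row at a time:
  s_1 = 0 + 0 + 0 + 1 + 0 + 1 + 1 + 1 = 4 ≡ 0 (mod 2).
  s_2 = 0 + 1 + 1 + 0 + 0 + 1 + 1 + 1 = 5 ≡ 1 (mod 2).
  s_3 = 0 + 1 + 1 + 0 + 0 + 1 + 1 + 1 = 5 ≡ 1 (mod 2).
  s_4 = 0 + 1 + 1 + 0 + 0 + 1 + 1 + 1 = 5 ≡ 1 (mod 2).
s = (0, 1, 1, 1)^T — this equals column 7 of H (binary 0111), so error is at position 7.
Correct: flip bit 7 of r = 001011000010111 to get c = 001011100010111.


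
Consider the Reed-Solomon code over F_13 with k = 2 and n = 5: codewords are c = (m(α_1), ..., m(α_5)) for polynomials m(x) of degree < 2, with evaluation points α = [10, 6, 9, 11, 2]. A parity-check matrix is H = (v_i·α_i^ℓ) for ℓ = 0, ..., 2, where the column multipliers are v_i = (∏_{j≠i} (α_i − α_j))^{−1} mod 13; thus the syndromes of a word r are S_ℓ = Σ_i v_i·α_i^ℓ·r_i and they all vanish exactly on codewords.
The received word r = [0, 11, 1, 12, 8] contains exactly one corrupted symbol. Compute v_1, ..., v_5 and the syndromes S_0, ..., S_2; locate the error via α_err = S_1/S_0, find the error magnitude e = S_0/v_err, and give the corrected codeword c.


S = (1, 6, 10), error at position 2, error magnitude e = 7, c = [0, 4, 1, 12, 8].

Step 1: column multipliers v_i = (∏_{j≠i}(α_i − α_j))^{−1} mod 13.
  i = 1 (α = 10): (10−6)(10−9)(10−11)(10−2) = 4·1·(−1)·8 = −32 ≡ 7, so v_1 = 7^{−1} = 2 (mod 13).
  i = 2 (α = 6): (6−10)(6−9)(6−11)(6−2) = (−4)·(−3)·(−5)·4 = −240 ≡ 7, so v_2 = 7^{−1} = 2 (mod 13).
  i = 3 (α = 9): (9−10)(9−6)(9−11)(9−2) = (−1)·3·(−2)·7 = 42 ≡ 3, so v_3 = 3^{−1} = 9 (mod 13).
  i = 4 (α = 11): (11−10)(11−6)(11−9)(11−2) = 1·5·2·9 = 90 ≡ 12, so v_4 = 12^{−1} = 12 (mod 13).
  i = 5 (α = 2): (2−10)(2−6)(2−9)(2−11) = (−8)·(−4)·(−7)·(−9) = 2016 ≡ 1, so v_5 = 1^{−1} = 1 (mod 13).
  v = [2, 2, 9, 12, 1].
Step 2: syndromes of r = [0, 11, 1, 12, 8] (all sums mod 13).
  S_0 = Σ v_i r_i = 2·0 + 2·11 + 9·1 + 12·12 + 1·8 = 183 ≡ 1.
  S_1 = Σ v_i α_i r_i = 2·10·0 + 2·6·11 + 9·9·1 + 12·11·12 + 1·2·8 = 1813 ≡ 6.
  α_i^2 mod 13 = [9, 10, 3, 4, 4].
  S_2 = Σ v_i α_i^2 r_i = 2·9·0 + 2·10·11 + 9·3·1 + 12·4·12 + 1·4·8 = 855 ≡ 10.
  S = (1, 6, 10) ≠ 0, so r is not a codeword (an error is present).
Step 3: locate the error. For a single error e at position i, S_ℓ = v_i·e·α_i^ℓ, so α_err = S_1/S_0.
  S_0^{−1} = 1^{−1} = 1 (mod 13), so α_err = 6·1 = 6 ≡ 6 = α_2. Error position i = 2.
  Consistency check: S_2/S_1 = 10·11 = 110 ≡ 6 = α_err ✓ (single-error assumption holds).
Step 4: error magnitude e = S_0/v_2 = S_0·∏_{j≠2}(α_2 − α_j) = 1·7 = 7 ≡ 7 (mod 13).
Step 5: correct position 2: c_2 = r_2 − e = 11 − 7 ≡ 4 (mod 13). Hence c = [0, 4, 1, 12, 8].
  Check: interpolating c through the α_i gives m(x) = 10 + 12·x (degree < 2) with m(α_i) = c_i for every i, so c is indeed a codeword.


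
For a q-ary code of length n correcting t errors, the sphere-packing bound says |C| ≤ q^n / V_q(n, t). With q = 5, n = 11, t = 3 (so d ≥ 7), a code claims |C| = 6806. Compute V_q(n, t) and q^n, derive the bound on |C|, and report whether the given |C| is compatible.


V_q(n, t) = 11485, q^n = 48828125, Hamming bound = 4251, |C| = 6806 > bound (violated).

Step 1: Compute V_q(n, t) = Σ_{j=0}^3 C(n, j) (q−1)^j.
  j = 0: C(11,0)·(4)^0 = 1·1 = 1.
  j = 1: C(11,1)·(4)^1 = 11·4 = 44.
  j = 2: C(11,2)·(4)^2 = 55·16 = 880.
  j = 3: C(11,3)·(4)^3 = 165·64 = 10560.
  V_q(n, t) = 1 + 44 + 880 + 10560 = 11485.
Step 2: q^n = 5^11 = 48828125.
Step 3: Hamming bound ⌊q^n / V_q(n,t)⌋ = ⌊48828125/11485⌋ = 4251.
Step 4: Compare |C| = 6806 to 4251: violated.
The claimed |C| lies above the Hamming bound, so no 5-ary code of length 11 with d ≥ 7 can have 6806 codewords.


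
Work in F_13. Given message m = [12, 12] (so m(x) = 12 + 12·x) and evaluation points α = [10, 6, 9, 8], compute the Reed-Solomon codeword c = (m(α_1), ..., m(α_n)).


c = [2, 6, 3, 4]

Message polynomial: m(x) = 12 + 12·x (mod 13).
For each evaluation point α_i, compute m(α_i) mod 13:
  α_1 = 10: Horner steps 12 → 2, so m(10) = 2.
  α_2 = 6: Horner steps 12 → 6, so m(6) = 6.
  α_3 = 9: Horner steps 12 → 3, so m(9) = 3.
  α_4 = 8: Horner steps 12 → 4, so m(8) = 4.
Codeword c = [2, 6, 3, 4] ∈ F_13^4.


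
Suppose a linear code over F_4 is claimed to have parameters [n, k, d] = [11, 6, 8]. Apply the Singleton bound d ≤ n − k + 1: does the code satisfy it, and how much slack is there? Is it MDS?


Singleton RHS = n − k + 1 = 6, slack = -2, bound violated (no such code; not MDS).

Singleton bound: d ≤ n − k + 1.
Here n = 11, k = 6, so n − k + 1 = 6.
Given d = 8, check d ≤ 6: NO.
Slack = (n − k + 1) − d = -2.
The slack is negative: d = 8 exceeds n − k + 1 = 6 by 2, so the Singleton bound is violated and no linear [11, 6, 8]_4 code can exist. In particular it is not MDS (MDS requires d = n − k + 1 exactly).
Description: the claimed parameters are [11, 6, 8]_4; such a code would be impossible (violates the Singleton bound).


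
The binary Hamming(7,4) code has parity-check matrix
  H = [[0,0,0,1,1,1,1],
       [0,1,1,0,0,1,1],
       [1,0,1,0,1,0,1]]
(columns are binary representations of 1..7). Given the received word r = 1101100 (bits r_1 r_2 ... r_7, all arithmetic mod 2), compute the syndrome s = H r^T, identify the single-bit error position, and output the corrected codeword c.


s = (0, 1, 0)^T, error position = 2, corrected codeword c = 1001100

Compute s = H r^T mod 2 one row at a time:
  s_1 = 1 + 1 + 0 + 0 = 2 ≡ 0 (mod 2).
  s_2 = 1 + 0 + 0 + 0 = 1 ≡ 1 (mod 2).
  s_3 = 1 + 0 + 1 + 0 = 2 ≡ 0 (mod 2).
s = (0, 1, 0)^T — this equals column 2 of H (binary 010), so error is at position 2.
Correct: flip bit 2 of r = 1101100 to get c = 1001100.


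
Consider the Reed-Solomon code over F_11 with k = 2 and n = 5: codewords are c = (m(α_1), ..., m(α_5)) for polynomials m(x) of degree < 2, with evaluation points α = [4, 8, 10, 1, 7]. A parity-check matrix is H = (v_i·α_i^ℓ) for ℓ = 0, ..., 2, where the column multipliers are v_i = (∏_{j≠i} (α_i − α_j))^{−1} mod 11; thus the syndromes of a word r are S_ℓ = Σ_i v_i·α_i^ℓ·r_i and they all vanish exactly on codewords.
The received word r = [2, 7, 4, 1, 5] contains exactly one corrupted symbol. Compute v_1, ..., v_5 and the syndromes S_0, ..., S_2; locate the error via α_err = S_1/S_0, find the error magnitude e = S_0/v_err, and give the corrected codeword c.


S = (9, 8, 1), error at position 5, error magnitude e = 2, c = [2, 7, 4, 1, 3].

Step 1: column multipliers v_i = (∏_{j≠i}(α_i − α_j))^{−1} mod 11.
  i = 1 (α = 4): (4−8)(4−10)(4−1)(4−7) = (−4)·(−6)·3·(−3) = −216 ≡ 4, so v_1 = 4^{−1} = 3 (mod 11).
  i = 2 (α = 8): (8−4)(8−10)(8−1)(8−7) = 4·(−2)·7·1 = −56 ≡ 10, so v_2 = 10^{−1} = 10 (mod 11).
  i = 3 (α = 10): (10−4)(10−8)(10−1)(10−7) = 6·2·9·3 = 324 ≡ 5, so v_3 = 5^{−1} = 9 (mod 11).
  i = 4 (α = 1): (1−4)(1−8)(1−10)(1−7) = (−3)·(−7)·(−9)·(−6) = 1134 ≡ 1, so v_4 = 1^{−1} = 1 (mod 11).
  i = 5 (α = 7): (7−4)(7−8)(7−10)(7−1) = 3·(−1)·(−3)·6 = 54 ≡ 10, so v_5 = 10^{−1} = 10 (mod 11).
  v = [3, 10, 9, 1, 10].
Step 2: syndromes of r = [2, 7, 4, 1, 5] (all sums mod 11).
  S_0 = Σ v_i r_i = 3·2 + 10·7 + 9·4 + 1·1 + 10·5 = 163 ≡ 9.
  S_1 = Σ v_i α_i r_i = 3·4·2 + 10·8·7 + 9·10·4 + 1·1·1 + 10·7·5 = 1295 ≡ 8.
  α_i^2 mod 11 = [5, 9, 1, 1, 5].
  S_2 = Σ v_i α_i^2 r_i = 3·5·2 + 10·9·7 + 9·1·4 + 1·1·1 + 10·5·5 = 947 ≡ 1.
  S = (9, 8, 1) ≠ 0, so r is not a codeword (an error is present).
Step 3: locate the error. For a single error e at position i, S_ℓ = v_i·e·α_i^ℓ, so α_err = S_1/S_0.
  S_0^{−1} = 9^{−1} = 5 (mod 11), so α_err = 8·5 = 40 ≡ 7 = α_5. Error position i = 5.
  Consistency check: S_2/S_1 = 1·7 = 7 ≡ 7 = α_err ✓ (single-error assumption holds).
Step 4: error magnitude e = S_0/v_5 = S_0·∏_{j≠5}(α_5 − α_j) = 9·10 = 90 ≡ 2 (mod 11).
Step 5: correct position 5: c_5 = r_5 − e = 5 − 2 ≡ 3 (mod 11). Hence c = [2, 7, 4, 1, 3].
  Check: interpolating c through the α_i gives m(x) = 8 + 4·x (degree < 2) with m(α_i) = c_i for every i, so c is indeed a codeword.


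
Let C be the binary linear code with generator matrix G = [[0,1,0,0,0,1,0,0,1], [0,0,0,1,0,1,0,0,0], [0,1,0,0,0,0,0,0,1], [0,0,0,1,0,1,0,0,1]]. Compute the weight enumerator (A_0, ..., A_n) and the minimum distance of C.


Weight distribution: A_0 = 1, A_1 = 4, A_2 = 6, A_3 = 4, A_4 = 1. Minimum distance d = 1.

Enumerate all 2^4 = 16 messages m ∈ F_2^4.
For each, compute codeword c = mG in F_2^9, then tally its weight.
  m = 0000 → c = 000000000, weight = 0.
  m = 1000 → c = 010001001, weight = 3.
  m = 0100 → c = 000101000, weight = 2.
  m = 1100 → c = 010100001, weight = 3.
  m = 0010 → c = 010000001, weight = 2.
  m = 1010 → c = 000001000, weight = 1.
  m = 0110 → c = 010101001, weight = 4.
  m = 1110 → c = 000100000, weight = 1.
  m = 0001 → c = 000101001, weight = 3.
  m = 1001 → c = 010100000, weight = 2.
  m = 0101 → c = 000000001, weight = 1.
  m = 1101 → c = 010001000, weight = 2.
  m = 0011 → c = 010101000, weight = 3.
  m = 1011 → c = 000100001, weight = 2.
  m = 0111 → c = 010000000, weight = 1.
  m = 1111 → c = 000001001, weight = 2.
Tally weights:
  weight 0: 1 codewords.
  weight 1: 4 codewords.
  weight 2: 6 codewords.
  weight 3: 4 codewords.
  weight 4: 1 codewords.
Minimum distance d = smallest w > 0 with A_w > 0 = 1.
Sanity: Σ A_w = 16 = 2^4 = 16 ✓.


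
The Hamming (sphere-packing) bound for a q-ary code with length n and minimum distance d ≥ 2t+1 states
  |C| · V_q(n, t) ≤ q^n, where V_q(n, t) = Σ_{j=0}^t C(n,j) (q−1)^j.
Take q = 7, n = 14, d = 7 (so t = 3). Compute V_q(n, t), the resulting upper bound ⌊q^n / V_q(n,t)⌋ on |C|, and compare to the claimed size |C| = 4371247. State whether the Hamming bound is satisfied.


V_q(n, t) = 81985, q^n = 678223072849, Hamming bound = 8272526, |C| = 4371247 ≤ bound (satisfied).

Step 1: Compute V_q(n, t) = Σ_{j=0}^3 C(n, j) (q−1)^j.
  j = 0: C(14,0)·(6)^0 = 1·1 = 1.
  j = 1: C(14,1)·(6)^1 = 14·6 = 84.
  j = 2: C(14,2)·(6)^2 = 91·36 = 3276.
  j = 3: C(14,3)·(6)^3 = 364·216 = 78624.
  V_q(n, t) = 1 + 84 + 3276 + 78624 = 81985.
Step 2: q^n = 7^14 = 678223072849.
Step 3: Hamming bound ⌊q^n / V_q(n,t)⌋ = ⌊678223072849/81985⌋ = 8272526.
Step 4: Compare |C| = 4371247 to 8272526: satisfied.
The claimed |C| lies below the Hamming bound.


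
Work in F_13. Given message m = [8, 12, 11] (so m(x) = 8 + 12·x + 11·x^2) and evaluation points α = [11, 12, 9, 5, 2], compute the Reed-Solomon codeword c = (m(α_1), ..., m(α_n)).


c = [2, 7, 6, 5, 11]

Message polynomial: m(x) = 8 + 12·x + 11·x^2 (mod 13).
For each evaluation point α_i, compute m(α_i) mod 13:
  α_1 = 11: Horner steps 11 → 3 → 2, so m(11) = 2.
  α_2 = 12: Horner steps 11 → 1 → 7, so m(12) = 7.
  α_3 = 9: Horner steps 11 → 7 → 6, so m(9) = 6.
  α_4 = 5: Horner steps 11 → 2 → 5, so m(5) = 5.
  α_5 = 2: Horner steps 11 → 8 → 11, so m(2) = 11.
Codeword c = [2, 7, 6, 5, 11] ∈ F_13^5.


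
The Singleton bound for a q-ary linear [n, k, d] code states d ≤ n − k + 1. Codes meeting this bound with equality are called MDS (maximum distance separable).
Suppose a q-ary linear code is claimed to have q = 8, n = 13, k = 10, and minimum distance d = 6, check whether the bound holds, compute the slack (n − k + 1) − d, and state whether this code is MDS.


Singleton RHS = n − k + 1 = 4, slack = -2, bound violated (no such code; not MDS).

Singleton bound: d ≤ n − k + 1.
Here n = 13, k = 10, so n − k + 1 = 4.
Given d = 6, check d ≤ 4: NO.
Slack = (n − k + 1) − d = -2.
The slack is negative: d = 6 exceeds n − k + 1 = 4 by 2, so the Singleton bound is violated and no linear [13, 10, 6]_8 code can exist. In particular it is not MDS (MDS requires d = n − k + 1 exactly).
Description: the claimed parameters are [13, 10, 6]_8; such a code would be impossible (violates the Singleton bound).


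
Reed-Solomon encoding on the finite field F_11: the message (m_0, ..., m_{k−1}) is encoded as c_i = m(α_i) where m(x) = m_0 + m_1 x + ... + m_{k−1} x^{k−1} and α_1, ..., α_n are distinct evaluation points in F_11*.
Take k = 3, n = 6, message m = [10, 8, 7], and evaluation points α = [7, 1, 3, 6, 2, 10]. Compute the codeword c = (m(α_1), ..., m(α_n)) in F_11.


c = [2, 3, 9, 2, 10, 9]

Message polynomial: m(x) = 10 + 8·x + 7·x^2 (mod 11).
For each evaluation point α_i, compute m(α_i) mod 11:
  α_1 = 7: Horner steps 7 → 2 → 2, so m(7) = 2.
  α_2 = 1: Horner steps 7 → 4 → 3, so m(1) = 3.
  α_3 = 3: Horner steps 7 → 7 → 9, so m(3) = 9.
  α_4 = 6: Horner steps 7 → 6 → 2, so m(6) = 2.
  α_5 = 2: Horner steps 7 → 0 → 10, so m(2) = 10.
  α_6 = 10: Horner steps 7 → 1 → 9, so m(10) = 9.
Codeword c = [2, 3, 9, 2, 10, 9] ∈ F_11^6.


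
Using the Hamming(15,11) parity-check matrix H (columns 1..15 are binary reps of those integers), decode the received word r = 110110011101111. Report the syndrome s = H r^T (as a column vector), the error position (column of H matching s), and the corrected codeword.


s = (1, 0, 0, 1)^T, error position = 9, corrected codeword c = 110110010101111

Compute s = H r^T mod 2 one row at a time:
  s_1 = 1 + 1 + 1 + 0 + 1 + 1 + 1 + 1 = 7 ≡ 1 (mod 2).
  s_2 = 1 + 1 + 0 + 0 + 1 + 1 + 1 + 1 = 6 ≡ 0 (mod 2).
  s_3 = 1 + 0 + 0 + 0 + 1 + 0 + 1 + 1 = 4 ≡ 0 (mod 2).
  s_4 = 1 + 0 + 1 + 0 + 1 + 0 + 1 + 1 = 5 ≡ 1 (mod 2).
s = (1, 0, 0, 1)^T — this equals column 9 of H (binary 1001), so error is at position 9.
Correct: flip bit 9 of r = 110110011101111 to get c = 110110010101111.


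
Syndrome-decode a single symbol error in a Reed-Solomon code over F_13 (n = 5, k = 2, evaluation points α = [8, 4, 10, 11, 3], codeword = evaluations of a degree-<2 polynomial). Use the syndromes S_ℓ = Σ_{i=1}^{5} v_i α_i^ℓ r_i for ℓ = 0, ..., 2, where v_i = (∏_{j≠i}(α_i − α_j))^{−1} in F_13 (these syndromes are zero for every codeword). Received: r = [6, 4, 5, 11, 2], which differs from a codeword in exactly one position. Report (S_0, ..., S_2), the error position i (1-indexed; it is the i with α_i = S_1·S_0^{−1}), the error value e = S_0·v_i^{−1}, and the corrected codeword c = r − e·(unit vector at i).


S = (9, 10, 1), error at position 2, error magnitude e = 9, c = [6, 8, 5, 11, 2].

Step 1: column multipliers v_i = (∏_{j≠i}(α_i − α_j))^{−1} mod 13.
  i = 1 (α = 8): (8−4)(8−10)(8−11)(8−3) = 4·(−2)·(−3)·5 = 120 ≡ 3, so v_1 = 3^{−1} = 9 (mod 13).
  i = 2 (α = 4): (4−8)(4−10)(4−11)(4−3) = (−4)·(−6)·(−7)·1 = −168 ≡ 1, so v_2 = 1^{−1} = 1 (mod 13).
  i = 3 (α = 10): (10−8)(10−4)(10−11)(10−3) = 2·6·(−1)·7 = −84 ≡ 7, so v_3 = 7^{−1} = 2 (mod 13).
  i = 4 (α = 11): (11−8)(11−4)(11−10)(11−3) = 3·7·1·8 = 168 ≡ 12, so v_4 = 12^{−1} = 12 (mod 13).
  i = 5 (α = 3): (3−8)(3−4)(3−10)(3−11) = (−5)·(−1)·(−7)·(−8) = 280 ≡ 7, so v_5 = 7^{−1} = 2 (mod 13).
  v = [9, 1, 2, 12, 2].
Step 2: syndromes of r = [6, 4, 5, 11, 2] (all sums mod 13).
  S_0 = Σ v_i r_i = 9·6 + 1·4 + 2·5 + 12·11 + 2·2 = 204 ≡ 9.
  S_1 = Σ v_i α_i r_i = 9·8·6 + 1·4·4 + 2·10·5 + 12·11·11 + 2·3·2 = 2012 ≡ 10.
  α_i^2 mod 13 = [12, 3, 9, 4, 9].
  S_2 = Σ v_i α_i^2 r_i = 9·12·6 + 1·3·4 + 2·9·5 + 12·4·11 + 2·9·2 = 1314 ≡ 1.
  S = (9, 10, 1) ≠ 0, so r is not a codeword (an error is present).
Step 3: locate the error. For a single error e at position i, S_ℓ = v_i·e·α_i^ℓ, so α_err = S_1/S_0.
  S_0^{−1} = 9^{−1} = 3 (mod 13), so α_err = 10·3 = 30 ≡ 4 = α_2. Error position i = 2.
  Consistency check: S_2/S_1 = 1·4 = 4 ≡ 4 = α_err ✓ (single-error assumption holds).
Step 4: error magnitude e = S_0/v_2 = S_0·∏_{j≠2}(α_2 − α_j) = 9·1 = 9 ≡ 9 (mod 13).
Step 5: correct position 2: c_2 = r_2 − e = 4 − 9 ≡ 8 (mod 13). Hence c = [6, 8, 5, 11, 2].
  Check: interpolating c through the α_i gives m(x) = 10 + 6·x (degree < 2) with m(α_i) = c_i for every i, so c is indeed a codeword.


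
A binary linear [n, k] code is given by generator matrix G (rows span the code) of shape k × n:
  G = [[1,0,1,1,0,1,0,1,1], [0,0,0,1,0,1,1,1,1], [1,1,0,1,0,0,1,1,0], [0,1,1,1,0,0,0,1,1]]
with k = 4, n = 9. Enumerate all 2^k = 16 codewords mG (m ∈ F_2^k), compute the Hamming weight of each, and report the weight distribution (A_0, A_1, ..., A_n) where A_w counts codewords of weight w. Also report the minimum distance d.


Weight distribution: A_0 = 1, A_1 = 1, A_3 = 2, A_4 = 5, A_5 = 5, A_6 = 2. Minimum distance d = 1.

Enumerate all 2^4 = 16 messages m ∈ F_2^4.
For each, compute codeword c = mG in F_2^9, then tally its weight.
  m = 0000 → c = 000000000, weight = 0.
  m = 1000 → c = 101101011, weight = 6.
  m = 0100 → c = 000101111, weight = 5.
  m = 1100 → c = 101000100, weight = 3.
  m = 0010 → c = 110100110, weight = 5.
  m = 1010 → c = 011001101, weight = 5.
  m = 0110 → c = 110001001, weight = 4.
  m = 1110 → c = 011100010, weight = 4.
  m = 0001 → c = 011100011, weight = 5.
  m = 1001 → c = 110001000, weight = 3.
  m = 0101 → c = 011001100, weight = 4.
  m = 1101 → c = 110100111, weight = 6.
  m = 0011 → c = 101000101, weight = 4.
  m = 1011 → c = 000101110, weight = 4.
  m = 0111 → c = 101101010, weight = 5.
  m = 1111 → c = 000000001, weight = 1.
Tally weights:
  weight 0: 1 codewords.
  weight 1: 1 codewords.
  weight 3: 2 codewords.
  weight 4: 5 codewords.
  weight 5: 5 codewords.
  weight 6: 2 codewords.
Minimum distance d = smallest w > 0 with A_w > 0 = 1.
Sanity: Σ A_w = 16 = 2^4 = 16 ✓.
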